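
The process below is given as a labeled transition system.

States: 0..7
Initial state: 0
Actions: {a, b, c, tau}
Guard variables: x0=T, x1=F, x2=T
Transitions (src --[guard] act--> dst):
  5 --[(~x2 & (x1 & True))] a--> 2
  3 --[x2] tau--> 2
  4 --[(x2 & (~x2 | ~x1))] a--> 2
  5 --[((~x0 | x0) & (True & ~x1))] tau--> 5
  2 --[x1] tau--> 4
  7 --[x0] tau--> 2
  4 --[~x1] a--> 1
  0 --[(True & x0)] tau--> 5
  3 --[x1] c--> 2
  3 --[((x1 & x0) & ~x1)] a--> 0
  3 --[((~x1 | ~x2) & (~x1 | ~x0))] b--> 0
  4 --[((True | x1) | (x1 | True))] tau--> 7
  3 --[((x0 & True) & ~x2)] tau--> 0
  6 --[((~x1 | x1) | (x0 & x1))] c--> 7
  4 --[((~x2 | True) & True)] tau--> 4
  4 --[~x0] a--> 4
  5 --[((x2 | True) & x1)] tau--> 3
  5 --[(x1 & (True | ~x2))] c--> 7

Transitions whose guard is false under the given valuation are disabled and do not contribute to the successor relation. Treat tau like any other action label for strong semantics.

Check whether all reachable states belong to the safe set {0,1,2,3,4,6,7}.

Answer: INVARIANT VIOLATED at state 5

Analysis:
Inv-set: {0,1,2,3,4,6,7}
R = {0,5}
  0: ✓
  5: VIOLATES
witness against invariant: tau → 5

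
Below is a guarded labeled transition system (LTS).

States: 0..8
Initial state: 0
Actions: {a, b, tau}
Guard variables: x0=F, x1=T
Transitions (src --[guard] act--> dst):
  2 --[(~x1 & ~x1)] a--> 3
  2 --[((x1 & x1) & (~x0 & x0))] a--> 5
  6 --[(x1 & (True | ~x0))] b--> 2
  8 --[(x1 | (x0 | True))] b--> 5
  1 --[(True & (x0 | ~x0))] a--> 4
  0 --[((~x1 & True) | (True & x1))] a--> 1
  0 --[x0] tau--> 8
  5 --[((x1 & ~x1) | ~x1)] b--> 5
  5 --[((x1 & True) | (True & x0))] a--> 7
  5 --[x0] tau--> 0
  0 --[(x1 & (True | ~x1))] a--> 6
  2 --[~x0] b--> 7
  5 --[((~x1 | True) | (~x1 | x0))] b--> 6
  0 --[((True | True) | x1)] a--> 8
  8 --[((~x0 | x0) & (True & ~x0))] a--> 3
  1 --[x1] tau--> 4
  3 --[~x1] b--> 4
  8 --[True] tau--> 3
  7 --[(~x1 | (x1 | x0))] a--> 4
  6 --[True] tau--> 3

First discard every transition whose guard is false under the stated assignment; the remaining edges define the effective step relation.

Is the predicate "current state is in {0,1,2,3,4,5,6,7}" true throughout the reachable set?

Allowed set {0,1,2,3,4,5,6,7}
R = {0,1,2,3,4,5,6,7,8}
  0: safe
  1: safe
  2: safe
  3: safe
  4: safe
  5: safe
  6: safe
  7: safe
  8: VIOLATES
reach 8 via a — violates

Answer: INVARIANT VIOLATED at state 8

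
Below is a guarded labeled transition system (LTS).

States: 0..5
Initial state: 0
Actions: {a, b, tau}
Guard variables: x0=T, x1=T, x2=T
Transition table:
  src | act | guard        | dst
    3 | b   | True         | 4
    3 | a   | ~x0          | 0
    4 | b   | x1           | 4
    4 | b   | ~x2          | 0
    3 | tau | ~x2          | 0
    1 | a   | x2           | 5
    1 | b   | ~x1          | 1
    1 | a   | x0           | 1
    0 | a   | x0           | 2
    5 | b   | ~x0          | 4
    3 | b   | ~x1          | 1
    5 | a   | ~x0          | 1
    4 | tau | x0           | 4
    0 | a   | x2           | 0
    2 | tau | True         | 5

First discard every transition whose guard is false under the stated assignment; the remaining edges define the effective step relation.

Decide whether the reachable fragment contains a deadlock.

R = {0,2,5}
  0: a→0  a→2  [deg 2]
  2: tau→5  [deg 1]
  5: ∅  [no exit]
trace reaching 5: a·tau

Answer: DEADLOCK at state 5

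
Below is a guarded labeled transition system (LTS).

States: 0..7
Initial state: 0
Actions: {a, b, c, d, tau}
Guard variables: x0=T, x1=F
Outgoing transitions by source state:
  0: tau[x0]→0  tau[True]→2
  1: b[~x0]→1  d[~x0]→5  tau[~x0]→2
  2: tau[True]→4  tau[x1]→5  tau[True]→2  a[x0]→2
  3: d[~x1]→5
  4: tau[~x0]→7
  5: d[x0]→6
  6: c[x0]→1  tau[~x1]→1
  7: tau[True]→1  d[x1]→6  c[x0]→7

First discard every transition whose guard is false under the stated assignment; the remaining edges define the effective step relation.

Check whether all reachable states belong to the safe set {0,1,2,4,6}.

Inv-set: {0,1,2,4,6}
Reach set: {0,2,4}
  0: safe
  2: safe
  4: safe

Answer: INVARIANT HOLDS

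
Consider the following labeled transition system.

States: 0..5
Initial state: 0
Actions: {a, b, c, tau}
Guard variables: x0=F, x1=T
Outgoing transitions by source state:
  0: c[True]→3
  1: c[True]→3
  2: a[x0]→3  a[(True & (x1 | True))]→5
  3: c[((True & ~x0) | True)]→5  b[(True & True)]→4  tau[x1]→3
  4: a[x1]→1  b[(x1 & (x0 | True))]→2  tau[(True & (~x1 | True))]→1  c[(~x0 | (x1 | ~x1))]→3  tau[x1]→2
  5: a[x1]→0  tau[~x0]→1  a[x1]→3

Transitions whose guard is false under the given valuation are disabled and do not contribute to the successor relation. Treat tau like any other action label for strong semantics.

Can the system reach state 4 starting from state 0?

Answer: REACHABLE

Working:
After dropping false guards: 14 live edges.
Layer 0: {0}
Layer 1: {3}  total {0,3}
Layer 2: {4,5}  total {0,3,4,5}
Layer 3: {1,2}  total {0,1,2,3,4,5}
Reach set: {0,1,2,3,4,5}
Path to 4: c·b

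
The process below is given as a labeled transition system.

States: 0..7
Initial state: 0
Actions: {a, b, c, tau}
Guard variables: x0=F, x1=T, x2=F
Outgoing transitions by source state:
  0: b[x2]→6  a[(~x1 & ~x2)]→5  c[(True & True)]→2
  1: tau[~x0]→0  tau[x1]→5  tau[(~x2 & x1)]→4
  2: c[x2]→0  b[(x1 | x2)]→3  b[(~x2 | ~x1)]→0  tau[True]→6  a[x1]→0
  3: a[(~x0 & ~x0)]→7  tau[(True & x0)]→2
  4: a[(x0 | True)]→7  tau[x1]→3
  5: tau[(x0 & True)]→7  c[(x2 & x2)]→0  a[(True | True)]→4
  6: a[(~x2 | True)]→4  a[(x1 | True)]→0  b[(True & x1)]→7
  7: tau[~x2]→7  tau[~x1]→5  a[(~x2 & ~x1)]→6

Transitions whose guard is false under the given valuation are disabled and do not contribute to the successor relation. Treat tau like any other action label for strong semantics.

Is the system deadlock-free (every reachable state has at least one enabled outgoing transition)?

Answer: DEADLOCK-FREE

Working:
Reachable = {0,2,3,4,6,7}
  0: c→2  [1 exit(s)]
  2: a→0  b→0  b→3  tau→6  [4 exit(s)]
  3: a→7  [1 exit(s)]
  4: a→7  tau→3  [2 exit(s)]
  6: a→0  a→4  b→7  [3 exit(s)]
  7: tau→7  [1 exit(s)]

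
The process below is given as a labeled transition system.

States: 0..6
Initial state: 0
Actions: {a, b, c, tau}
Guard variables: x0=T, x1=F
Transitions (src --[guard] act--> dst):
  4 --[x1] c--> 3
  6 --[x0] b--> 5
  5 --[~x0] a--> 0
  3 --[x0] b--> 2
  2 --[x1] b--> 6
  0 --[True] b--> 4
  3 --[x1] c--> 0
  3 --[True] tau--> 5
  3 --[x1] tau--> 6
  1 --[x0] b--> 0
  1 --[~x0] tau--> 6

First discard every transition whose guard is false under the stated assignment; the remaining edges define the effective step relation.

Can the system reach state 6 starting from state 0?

Answer: UNREACHABLE

Trace:
After dropping false guards: 5 live edges.
Layer 0: {0}
Layer 1: {4}  now seen {0,4}
Reachable = {0,4}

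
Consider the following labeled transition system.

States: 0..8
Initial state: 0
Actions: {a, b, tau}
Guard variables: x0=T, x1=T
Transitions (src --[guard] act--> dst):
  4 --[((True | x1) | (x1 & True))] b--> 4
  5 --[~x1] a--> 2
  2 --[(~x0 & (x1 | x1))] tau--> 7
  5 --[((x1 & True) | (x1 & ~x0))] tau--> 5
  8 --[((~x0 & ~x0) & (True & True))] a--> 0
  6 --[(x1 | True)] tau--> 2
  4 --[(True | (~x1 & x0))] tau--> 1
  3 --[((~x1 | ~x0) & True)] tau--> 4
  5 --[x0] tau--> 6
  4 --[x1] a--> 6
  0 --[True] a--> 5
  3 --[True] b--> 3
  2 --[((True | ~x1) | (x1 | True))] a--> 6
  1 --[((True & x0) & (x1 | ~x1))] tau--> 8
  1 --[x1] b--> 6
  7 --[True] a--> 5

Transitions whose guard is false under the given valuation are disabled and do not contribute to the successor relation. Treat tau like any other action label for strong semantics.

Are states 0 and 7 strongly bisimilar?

Answer: BISIMILAR

Working:
Bisimulation quotient by refinement:
  round 0: {{0,1,2,3,4,5,6,7,8}}
  round 1: {{0,2,7},{1},{3},{4},{5,6},{8}}
  round 2: {{0,2,7},{1},{3},{4},{5},{6},{8}}
  round 3: {{0,7},{1},{2},{3},{4},{5},{6},{8}}
Fixed point at round 4; 8 class(es).
0∈{0,7}, 7∈{0,7}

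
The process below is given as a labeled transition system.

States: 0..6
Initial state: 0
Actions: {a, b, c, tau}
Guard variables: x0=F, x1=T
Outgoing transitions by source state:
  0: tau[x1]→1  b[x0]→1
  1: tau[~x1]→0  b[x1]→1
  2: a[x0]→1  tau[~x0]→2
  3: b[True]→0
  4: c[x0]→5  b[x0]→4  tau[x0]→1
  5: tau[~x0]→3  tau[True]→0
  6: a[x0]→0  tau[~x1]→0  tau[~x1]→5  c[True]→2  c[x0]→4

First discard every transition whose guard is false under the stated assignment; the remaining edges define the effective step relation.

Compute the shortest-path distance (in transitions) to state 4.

Answer: UNREACHABLE

Trace:
BFS to 4:
  Layer 0: {0}
  Layer 1: {1}
4 never appears.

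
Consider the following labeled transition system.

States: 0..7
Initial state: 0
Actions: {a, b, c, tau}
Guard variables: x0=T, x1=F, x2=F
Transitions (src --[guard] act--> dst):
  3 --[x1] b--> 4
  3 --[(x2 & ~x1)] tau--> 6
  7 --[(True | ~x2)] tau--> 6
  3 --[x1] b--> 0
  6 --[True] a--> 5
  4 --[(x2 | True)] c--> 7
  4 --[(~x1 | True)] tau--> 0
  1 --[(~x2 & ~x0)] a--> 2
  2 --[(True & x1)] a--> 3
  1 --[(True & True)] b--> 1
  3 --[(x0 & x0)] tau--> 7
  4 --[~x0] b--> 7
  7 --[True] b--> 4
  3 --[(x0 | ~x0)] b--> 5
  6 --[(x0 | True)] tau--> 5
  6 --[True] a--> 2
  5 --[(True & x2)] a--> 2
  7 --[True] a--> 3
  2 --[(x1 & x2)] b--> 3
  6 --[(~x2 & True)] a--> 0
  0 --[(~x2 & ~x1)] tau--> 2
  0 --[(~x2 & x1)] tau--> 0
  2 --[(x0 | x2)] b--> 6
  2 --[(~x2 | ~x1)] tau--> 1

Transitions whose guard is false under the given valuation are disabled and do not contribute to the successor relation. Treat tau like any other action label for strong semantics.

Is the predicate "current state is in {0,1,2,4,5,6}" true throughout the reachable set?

Answer: INVARIANT HOLDS

Working:
Allowed set {0,1,2,4,5,6}
R = {0,1,2,5,6}
  0: ok
  1: ok
  2: ok
  5: ok
  6: ok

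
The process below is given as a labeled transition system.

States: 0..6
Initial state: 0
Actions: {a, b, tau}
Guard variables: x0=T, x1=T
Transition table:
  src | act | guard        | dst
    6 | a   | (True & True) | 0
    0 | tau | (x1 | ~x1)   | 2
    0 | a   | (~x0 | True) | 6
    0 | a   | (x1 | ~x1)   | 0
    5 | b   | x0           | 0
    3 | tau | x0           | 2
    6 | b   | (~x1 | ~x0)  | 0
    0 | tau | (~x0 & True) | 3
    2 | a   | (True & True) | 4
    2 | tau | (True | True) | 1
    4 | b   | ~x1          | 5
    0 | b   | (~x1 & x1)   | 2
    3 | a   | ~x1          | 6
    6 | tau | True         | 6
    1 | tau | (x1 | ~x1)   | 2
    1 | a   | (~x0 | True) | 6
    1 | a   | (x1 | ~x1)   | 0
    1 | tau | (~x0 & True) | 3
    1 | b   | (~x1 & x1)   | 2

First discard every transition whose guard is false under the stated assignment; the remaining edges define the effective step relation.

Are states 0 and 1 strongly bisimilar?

Answer: BISIMILAR

Working:
Bisimulation quotient by refinement:
  P[0] = {{0,1,2,3,4,5,6}}
  P[1] = {{0,1,2,6},{3},{4},{5}}
  P[2] = {{0,1,6},{2},{3},{4},{5}}
  P[3] = {{0,1},{2},{3},{4},{5},{6}}
6 equivalence class(es) (converged in 4)
0∈{0,1}, 1∈{0,1}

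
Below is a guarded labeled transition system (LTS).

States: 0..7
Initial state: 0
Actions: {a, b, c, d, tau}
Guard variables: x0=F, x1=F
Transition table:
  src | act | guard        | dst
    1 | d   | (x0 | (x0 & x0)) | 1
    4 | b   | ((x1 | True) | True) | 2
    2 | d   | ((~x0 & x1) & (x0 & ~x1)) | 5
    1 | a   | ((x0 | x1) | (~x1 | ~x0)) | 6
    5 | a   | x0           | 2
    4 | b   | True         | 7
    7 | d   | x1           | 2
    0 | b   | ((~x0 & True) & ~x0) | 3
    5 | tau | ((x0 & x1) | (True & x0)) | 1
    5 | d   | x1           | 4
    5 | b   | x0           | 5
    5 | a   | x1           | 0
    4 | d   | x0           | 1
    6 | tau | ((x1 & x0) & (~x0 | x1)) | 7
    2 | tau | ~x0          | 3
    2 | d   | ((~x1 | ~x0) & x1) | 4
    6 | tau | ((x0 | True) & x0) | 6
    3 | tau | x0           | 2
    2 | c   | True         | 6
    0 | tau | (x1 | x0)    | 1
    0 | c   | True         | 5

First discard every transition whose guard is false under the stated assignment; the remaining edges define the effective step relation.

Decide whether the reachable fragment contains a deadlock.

Answer: DEADLOCK at state 3

Working:
Reachable = {0,3,5}
  0: b→3  c→5  [2 exit(s)]
  3: ∅  [deadlock]
  5: ∅  [deadlock]
trace reaching 3: b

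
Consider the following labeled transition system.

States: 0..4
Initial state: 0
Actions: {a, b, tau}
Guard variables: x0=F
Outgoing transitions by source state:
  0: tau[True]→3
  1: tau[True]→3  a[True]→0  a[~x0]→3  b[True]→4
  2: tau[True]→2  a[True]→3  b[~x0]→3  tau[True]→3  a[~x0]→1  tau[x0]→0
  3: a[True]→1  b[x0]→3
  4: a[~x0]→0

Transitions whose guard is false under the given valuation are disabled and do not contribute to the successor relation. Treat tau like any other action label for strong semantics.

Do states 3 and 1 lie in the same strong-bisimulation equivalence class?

Answer: NOT BISIMILAR

Analysis:
Bisimulation quotient by refinement:
  round 0: {{0,1,2,3,4}}
  round 1: {{0},{1,2},{3,4}}
  round 2: {{0},{1},{2},{3},{4}}
Fixed point at round 3; 5 class(es).
3∈{3}, 1∈{1}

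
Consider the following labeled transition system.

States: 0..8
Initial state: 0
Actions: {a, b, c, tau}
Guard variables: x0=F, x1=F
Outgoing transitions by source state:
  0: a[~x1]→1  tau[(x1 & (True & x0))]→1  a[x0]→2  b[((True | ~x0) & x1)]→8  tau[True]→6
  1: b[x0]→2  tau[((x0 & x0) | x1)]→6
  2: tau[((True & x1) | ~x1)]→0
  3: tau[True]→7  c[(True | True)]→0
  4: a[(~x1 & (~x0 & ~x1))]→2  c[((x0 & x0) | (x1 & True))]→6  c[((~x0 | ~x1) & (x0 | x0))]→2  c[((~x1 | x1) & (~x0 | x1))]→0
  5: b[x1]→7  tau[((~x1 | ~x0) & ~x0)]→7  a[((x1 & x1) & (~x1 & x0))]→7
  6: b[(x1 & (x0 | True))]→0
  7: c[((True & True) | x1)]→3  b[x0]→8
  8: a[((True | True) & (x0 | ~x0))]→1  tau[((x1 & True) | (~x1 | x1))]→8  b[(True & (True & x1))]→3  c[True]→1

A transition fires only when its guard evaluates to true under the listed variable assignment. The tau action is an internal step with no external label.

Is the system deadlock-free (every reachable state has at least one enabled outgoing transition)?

Answer: DEADLOCK at state 1

Working:
Reachable = {0,1,6}
  0: a→1  tau→6  [2 exit(s)]
  1: ∅  [STUCK]
  6: ∅  [STUCK]
witness 1: a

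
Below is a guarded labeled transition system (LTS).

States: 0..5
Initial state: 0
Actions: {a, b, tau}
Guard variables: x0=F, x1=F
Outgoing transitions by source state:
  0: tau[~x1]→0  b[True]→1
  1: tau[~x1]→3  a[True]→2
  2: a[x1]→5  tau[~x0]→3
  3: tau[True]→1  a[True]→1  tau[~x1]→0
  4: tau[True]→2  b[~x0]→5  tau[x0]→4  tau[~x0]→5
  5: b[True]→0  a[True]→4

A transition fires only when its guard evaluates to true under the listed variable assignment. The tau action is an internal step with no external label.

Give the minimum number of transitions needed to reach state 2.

Answer: 2

Trace:
Breadth-first toward 2:
  L0 = {0}
  L1 = {1}
  L2 = {2,3}
first hit 2 at d=2 via b·a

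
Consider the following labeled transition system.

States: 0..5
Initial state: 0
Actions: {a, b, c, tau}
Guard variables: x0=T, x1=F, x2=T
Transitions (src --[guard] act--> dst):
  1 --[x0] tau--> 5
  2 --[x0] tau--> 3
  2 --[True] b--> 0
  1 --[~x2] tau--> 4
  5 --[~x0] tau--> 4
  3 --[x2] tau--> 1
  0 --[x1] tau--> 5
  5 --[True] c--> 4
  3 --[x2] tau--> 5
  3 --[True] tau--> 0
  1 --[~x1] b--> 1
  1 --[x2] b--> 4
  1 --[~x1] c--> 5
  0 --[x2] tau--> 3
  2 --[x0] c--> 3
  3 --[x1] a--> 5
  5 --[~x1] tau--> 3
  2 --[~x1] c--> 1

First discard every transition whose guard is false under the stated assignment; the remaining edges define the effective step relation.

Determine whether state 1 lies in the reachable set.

After dropping false guards: 14 live edges.
depth 0: {0}
depth 1: {3}  total {0,3}
depth 2: {1,5}  total {0,1,3,5}
depth 3: {4}  total {0,1,3,4,5}
Reachable = {0,1,3,4,5}
Path to 1: tau·tau

Answer: REACHABLE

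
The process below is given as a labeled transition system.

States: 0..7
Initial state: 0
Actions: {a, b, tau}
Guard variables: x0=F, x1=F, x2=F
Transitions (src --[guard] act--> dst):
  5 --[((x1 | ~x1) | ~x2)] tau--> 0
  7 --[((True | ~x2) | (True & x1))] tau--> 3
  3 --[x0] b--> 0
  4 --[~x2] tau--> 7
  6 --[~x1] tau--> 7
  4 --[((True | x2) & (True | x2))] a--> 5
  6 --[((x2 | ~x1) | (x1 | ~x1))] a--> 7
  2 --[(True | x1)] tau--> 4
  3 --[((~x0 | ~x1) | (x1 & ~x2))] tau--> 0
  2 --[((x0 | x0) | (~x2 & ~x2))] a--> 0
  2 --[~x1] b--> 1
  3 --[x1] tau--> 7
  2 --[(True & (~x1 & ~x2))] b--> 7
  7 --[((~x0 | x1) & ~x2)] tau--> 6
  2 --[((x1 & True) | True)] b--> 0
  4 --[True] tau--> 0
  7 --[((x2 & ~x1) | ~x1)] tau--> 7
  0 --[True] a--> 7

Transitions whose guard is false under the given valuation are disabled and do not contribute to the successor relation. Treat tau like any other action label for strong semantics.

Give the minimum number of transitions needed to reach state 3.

Answer: 2

Trace:
Layered search for 3:
  depth 0: {0}
  depth 1: {7}
  depth 2: {3,6}
depth(3)=2, e.g. a·tau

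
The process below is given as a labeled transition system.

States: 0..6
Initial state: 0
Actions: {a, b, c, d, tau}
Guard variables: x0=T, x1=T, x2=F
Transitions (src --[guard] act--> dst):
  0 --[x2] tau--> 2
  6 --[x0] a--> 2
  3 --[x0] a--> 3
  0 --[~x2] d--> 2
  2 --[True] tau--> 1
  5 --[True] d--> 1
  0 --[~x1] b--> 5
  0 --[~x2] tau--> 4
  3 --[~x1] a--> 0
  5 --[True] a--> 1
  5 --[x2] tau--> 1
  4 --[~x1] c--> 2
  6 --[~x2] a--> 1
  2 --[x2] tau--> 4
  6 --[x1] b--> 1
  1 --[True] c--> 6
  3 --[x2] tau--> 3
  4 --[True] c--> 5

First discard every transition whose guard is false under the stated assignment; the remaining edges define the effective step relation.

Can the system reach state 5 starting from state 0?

Answer: REACHABLE

Working:
After dropping false guards: 11 live edges.
L0 = {0}
L1 = {2,4}  cumulative {0,2,4}
L2 = {1,5}  cumulative {0,1,2,4,5}
L3 = {6}  cumulative {0,1,2,4,5,6}
R = {0,1,2,4,5,6}
trace reaching 5: tau·c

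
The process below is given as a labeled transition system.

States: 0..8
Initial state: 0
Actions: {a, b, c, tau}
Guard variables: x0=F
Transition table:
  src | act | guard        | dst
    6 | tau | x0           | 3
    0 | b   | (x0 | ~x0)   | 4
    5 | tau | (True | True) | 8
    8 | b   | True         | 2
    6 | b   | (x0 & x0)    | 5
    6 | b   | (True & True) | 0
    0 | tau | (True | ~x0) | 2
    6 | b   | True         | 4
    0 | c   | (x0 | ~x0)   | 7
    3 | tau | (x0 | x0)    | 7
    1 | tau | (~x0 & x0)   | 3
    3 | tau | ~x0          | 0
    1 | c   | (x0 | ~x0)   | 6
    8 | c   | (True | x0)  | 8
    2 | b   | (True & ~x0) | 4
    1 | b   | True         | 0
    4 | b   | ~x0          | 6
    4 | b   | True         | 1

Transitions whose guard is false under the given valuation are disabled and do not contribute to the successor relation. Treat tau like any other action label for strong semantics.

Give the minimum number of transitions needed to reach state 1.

Layered search for 1:
  Layer 0: {0}
  Layer 1: {2,4,7}
  Layer 2: {1,6}
1 enters at depth 2; path b·b

Answer: 2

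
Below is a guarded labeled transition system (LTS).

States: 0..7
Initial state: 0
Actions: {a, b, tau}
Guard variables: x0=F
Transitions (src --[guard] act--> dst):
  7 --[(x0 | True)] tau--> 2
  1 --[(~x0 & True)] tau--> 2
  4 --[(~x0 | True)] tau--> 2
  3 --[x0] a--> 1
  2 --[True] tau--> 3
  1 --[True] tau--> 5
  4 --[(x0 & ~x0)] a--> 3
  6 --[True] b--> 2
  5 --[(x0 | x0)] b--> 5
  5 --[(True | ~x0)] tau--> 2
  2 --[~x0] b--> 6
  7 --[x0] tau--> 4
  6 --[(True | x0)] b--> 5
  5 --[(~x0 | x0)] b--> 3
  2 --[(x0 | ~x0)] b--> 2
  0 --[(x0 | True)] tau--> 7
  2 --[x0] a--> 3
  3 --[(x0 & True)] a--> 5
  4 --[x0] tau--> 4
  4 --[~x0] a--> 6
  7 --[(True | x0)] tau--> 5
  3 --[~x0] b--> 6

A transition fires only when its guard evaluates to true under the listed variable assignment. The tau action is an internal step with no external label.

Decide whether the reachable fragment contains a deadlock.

Reachable = {0,2,3,5,6,7}
  0: tau→7  [deg 1]
  2: b→2  b→6  tau→3  [deg 3]
  3: b→6  [deg 1]
  5: b→3  tau→2  [deg 2]
  6: b→2  b→5  [deg 2]
  7: tau→2  tau→5  [deg 2]

Answer: DEADLOCK-FREE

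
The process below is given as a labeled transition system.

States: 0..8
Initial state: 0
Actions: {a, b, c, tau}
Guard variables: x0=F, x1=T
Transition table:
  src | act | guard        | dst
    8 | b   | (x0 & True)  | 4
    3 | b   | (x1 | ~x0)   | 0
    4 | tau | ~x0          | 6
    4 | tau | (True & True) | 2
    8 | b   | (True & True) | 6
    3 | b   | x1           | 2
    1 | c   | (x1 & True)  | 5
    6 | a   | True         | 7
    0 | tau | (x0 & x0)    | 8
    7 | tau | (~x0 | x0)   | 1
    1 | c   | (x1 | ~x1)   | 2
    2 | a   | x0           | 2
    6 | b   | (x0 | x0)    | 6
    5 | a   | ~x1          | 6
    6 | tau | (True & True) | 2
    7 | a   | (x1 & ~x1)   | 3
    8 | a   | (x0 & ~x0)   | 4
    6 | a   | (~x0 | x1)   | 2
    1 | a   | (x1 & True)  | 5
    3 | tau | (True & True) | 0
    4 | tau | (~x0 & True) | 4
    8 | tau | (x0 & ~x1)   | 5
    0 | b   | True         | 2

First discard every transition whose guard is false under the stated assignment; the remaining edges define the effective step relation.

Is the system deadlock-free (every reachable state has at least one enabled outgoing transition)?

Answer: DEADLOCK at state 2

Analysis:
Reach set: {0,2}
  0: b→2  [deg 1]
  2: ∅  [STUCK]
trace reaching 2: b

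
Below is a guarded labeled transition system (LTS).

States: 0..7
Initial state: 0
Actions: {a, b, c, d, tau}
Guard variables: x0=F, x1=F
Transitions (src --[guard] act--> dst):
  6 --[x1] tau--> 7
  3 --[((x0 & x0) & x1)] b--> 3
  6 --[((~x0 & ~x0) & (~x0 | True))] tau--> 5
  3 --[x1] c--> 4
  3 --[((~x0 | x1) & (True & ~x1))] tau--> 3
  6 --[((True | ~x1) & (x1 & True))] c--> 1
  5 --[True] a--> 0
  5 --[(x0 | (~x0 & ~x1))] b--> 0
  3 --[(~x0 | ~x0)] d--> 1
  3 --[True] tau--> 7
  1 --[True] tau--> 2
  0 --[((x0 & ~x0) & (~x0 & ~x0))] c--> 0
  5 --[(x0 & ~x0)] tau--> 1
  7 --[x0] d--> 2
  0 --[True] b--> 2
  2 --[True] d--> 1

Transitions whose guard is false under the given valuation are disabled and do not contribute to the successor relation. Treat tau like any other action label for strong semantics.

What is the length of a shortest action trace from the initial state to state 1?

Answer: 2

Working:
Layered search for 1:
  Layer 0: {0}
  Layer 1: {2}
  Layer 2: {1}
first hit 1 at d=2 via b·d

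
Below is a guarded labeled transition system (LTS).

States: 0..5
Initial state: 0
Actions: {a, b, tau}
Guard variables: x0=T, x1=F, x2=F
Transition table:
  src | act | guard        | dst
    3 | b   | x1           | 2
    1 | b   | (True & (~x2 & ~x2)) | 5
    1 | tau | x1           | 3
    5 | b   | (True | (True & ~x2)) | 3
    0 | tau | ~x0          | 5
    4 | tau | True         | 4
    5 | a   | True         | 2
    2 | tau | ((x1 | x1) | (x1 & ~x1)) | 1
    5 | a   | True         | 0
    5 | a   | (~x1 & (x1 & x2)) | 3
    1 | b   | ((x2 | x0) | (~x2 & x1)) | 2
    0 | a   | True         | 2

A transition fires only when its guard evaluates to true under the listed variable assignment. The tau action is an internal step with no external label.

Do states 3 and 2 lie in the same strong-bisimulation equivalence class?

Bisimulation quotient by refinement:
  π0 = {{0,1,2,3,4,5}}
  π1 = {{0},{1},{2,3},{4},{5}}
Fixed point at round 2; 5 class(es).
[3]={2,3}  [2]={2,3}

Answer: BISIMILAR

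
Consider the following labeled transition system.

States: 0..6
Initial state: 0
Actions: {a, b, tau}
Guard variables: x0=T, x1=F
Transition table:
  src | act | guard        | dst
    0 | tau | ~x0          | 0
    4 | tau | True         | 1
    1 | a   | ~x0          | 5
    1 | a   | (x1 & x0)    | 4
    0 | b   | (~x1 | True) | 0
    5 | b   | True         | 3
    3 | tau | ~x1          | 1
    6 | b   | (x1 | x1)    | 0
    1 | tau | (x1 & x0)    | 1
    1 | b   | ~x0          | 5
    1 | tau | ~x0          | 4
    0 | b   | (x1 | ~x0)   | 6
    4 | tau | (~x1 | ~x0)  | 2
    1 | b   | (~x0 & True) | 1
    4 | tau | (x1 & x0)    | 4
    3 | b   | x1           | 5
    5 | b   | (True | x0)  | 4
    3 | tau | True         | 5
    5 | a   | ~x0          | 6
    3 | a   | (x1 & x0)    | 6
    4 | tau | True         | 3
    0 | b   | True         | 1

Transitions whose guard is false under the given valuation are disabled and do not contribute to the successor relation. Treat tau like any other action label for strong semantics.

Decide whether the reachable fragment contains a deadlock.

Answer: DEADLOCK at state 1

Trace:
R = {0,1}
  0: b→0  b→1  [2 exit(s)]
  1: ∅  [no exit]
trace reaching 1: b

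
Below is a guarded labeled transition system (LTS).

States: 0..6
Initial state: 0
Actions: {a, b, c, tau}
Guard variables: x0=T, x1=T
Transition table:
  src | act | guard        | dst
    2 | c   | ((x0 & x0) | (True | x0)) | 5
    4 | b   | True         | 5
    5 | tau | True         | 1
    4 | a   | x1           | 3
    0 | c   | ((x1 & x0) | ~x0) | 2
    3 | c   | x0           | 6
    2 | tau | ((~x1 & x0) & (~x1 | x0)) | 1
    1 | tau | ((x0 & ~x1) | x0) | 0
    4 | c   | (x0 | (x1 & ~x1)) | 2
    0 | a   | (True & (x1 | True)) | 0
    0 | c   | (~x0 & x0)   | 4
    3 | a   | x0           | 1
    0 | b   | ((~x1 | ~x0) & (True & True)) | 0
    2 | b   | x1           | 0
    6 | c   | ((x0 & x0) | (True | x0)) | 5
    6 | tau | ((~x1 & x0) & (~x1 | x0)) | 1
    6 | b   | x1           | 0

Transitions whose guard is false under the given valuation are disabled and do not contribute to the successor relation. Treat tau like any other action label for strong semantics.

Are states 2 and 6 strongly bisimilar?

Answer: BISIMILAR

Trace:
Bisimulation quotient by refinement:
  round 0: {{0,1,2,3,4,5,6}}
  round 1: {{0,3},{1,5},{2,6},{4}}
  round 2: {{0},{1},{2,6},{3},{4},{5}}
Fixed point at round 3; 6 class(es).
2∈{2,6}, 6∈{2,6}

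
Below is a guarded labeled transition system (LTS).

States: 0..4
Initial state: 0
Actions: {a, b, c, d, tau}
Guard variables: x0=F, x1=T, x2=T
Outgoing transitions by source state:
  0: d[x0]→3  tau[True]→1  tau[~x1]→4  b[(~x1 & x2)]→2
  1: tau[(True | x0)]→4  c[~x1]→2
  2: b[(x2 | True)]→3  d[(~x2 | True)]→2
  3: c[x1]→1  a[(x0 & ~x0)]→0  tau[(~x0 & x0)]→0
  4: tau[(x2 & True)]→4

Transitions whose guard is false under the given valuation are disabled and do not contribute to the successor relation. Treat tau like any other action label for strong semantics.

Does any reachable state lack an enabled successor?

Answer: DEADLOCK-FREE

Analysis:
Reachable = {0,1,4}
  0: tau→1  [1 out]
  1: tau→4  [1 out]
  4: tau→4  [1 out]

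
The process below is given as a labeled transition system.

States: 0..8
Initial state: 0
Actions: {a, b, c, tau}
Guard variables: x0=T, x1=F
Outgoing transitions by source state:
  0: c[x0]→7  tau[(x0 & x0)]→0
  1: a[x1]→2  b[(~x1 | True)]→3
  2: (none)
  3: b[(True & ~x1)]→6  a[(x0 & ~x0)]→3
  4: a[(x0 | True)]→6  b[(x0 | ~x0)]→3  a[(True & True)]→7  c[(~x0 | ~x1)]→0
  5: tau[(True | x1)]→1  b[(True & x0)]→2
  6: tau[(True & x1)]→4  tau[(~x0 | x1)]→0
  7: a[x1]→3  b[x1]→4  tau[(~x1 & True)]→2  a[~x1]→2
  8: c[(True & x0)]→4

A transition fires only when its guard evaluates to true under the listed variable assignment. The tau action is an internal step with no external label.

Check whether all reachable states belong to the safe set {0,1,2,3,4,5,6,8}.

Allowed set {0,1,2,3,4,5,6,8}
Reach set: {0,2,7}
  0: ok
  2: ok
  7: VIOLATES
reach 7 via c — violates

Answer: INVARIANT VIOLATED at state 7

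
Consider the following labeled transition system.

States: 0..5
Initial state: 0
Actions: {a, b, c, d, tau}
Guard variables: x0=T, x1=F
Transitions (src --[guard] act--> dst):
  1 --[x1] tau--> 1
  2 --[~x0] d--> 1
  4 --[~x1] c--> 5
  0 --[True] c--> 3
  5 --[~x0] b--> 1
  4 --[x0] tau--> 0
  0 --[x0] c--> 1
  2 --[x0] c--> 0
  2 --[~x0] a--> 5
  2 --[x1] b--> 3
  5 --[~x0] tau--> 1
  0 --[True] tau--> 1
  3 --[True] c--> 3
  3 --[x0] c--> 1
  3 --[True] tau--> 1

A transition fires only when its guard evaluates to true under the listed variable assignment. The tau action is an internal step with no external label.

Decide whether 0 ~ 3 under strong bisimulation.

Answer: BISIMILAR

Working:
Refine partition for ~:
  round 0: {{0,1,2,3,4,5}}
  round 1: {{0,3,4},{1,5},{2}}
  round 2: {{0,3},{1,5},{2},{4}}
4 equivalence class(es) (converged in 3)
class of 0: {0,3}; class of 3: {0,3}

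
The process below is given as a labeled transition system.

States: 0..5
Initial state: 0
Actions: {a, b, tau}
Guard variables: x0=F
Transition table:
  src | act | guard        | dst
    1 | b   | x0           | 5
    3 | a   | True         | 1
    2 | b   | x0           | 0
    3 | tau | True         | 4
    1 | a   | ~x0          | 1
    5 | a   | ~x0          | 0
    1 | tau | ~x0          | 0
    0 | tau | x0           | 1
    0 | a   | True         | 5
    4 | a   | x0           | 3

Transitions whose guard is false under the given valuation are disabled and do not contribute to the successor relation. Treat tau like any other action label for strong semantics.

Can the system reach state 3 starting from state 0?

Answer: UNREACHABLE

Analysis:
After dropping false guards: 6 live edges.
Layer 0: {0}
Layer 1: {5}  cumulative {0,5}
R = {0,5}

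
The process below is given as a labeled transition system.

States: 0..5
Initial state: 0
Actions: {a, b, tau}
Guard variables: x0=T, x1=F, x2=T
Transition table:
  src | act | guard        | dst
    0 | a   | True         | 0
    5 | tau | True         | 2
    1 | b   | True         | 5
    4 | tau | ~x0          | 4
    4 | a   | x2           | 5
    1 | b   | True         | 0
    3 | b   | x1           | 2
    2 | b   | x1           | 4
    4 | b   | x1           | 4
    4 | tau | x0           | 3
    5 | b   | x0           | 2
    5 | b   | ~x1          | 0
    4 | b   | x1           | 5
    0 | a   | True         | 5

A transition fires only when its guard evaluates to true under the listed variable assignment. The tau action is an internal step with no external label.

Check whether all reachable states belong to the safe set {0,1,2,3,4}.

Answer: INVARIANT VIOLATED at state 5

Analysis:
Inv-set: {0,1,2,3,4}
R = {0,2,5}
  0: safe
  2: safe
  5: ✗ unsafe
counterexample path to 5: a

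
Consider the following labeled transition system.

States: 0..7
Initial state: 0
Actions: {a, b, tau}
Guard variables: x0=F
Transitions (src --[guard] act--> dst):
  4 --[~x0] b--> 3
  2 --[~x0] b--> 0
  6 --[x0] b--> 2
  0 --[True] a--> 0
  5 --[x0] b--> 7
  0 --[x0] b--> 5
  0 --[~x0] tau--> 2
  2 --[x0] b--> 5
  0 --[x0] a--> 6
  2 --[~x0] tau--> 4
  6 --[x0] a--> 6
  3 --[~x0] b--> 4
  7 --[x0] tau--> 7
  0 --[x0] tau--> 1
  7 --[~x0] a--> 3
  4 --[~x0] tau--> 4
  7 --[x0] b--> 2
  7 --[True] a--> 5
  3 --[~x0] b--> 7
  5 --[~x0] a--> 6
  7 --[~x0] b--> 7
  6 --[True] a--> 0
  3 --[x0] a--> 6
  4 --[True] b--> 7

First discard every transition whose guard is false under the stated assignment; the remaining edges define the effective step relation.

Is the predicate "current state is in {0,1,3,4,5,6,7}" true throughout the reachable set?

Answer: INVARIANT VIOLATED at state 2

Analysis:
Allowed set {0,1,3,4,5,6,7}
Reach set: {0,2,3,4,5,6,7}
  0: ✓
  2: ✗ unsafe
  3: ✓
  4: ✓
  5: ✓
  6: ✓
  7: ✓
counterexample path to 2: tau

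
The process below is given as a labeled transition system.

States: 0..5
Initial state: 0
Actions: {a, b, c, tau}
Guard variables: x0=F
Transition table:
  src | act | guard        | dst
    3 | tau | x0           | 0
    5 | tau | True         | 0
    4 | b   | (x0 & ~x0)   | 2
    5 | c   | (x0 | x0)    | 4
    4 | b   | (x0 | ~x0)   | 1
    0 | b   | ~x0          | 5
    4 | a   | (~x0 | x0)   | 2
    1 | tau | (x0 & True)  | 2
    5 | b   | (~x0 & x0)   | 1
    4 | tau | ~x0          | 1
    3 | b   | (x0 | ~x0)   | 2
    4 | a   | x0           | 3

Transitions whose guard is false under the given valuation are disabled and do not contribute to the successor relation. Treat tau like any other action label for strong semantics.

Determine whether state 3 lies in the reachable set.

Guard filter leaves 6 enabled edge(s).
L0 = {0}
L1 = {5}  cumulative {0,5}
Reach set: {0,5}

Answer: UNREACHABLE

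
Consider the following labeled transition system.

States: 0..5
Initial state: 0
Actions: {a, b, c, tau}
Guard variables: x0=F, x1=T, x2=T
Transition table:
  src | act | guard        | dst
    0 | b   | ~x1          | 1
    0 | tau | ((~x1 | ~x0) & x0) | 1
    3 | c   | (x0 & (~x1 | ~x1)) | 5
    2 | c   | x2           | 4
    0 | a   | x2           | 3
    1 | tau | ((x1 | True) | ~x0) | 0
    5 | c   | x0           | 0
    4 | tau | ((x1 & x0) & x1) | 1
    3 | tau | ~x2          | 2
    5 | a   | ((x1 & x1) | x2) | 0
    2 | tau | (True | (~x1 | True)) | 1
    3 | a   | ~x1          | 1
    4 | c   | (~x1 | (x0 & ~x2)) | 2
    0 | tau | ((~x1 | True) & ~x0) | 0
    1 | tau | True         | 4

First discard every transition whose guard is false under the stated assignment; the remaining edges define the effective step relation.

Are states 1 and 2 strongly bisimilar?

Answer: NOT BISIMILAR

Trace:
Bisimulation quotient by refinement:
  P[0] = {{0,1,2,3,4,5}}
  P[1] = {{0},{1},{2},{3,4},{5}}
5 equivalence class(es) (converged in 2)
1∈{1}, 2∈{2}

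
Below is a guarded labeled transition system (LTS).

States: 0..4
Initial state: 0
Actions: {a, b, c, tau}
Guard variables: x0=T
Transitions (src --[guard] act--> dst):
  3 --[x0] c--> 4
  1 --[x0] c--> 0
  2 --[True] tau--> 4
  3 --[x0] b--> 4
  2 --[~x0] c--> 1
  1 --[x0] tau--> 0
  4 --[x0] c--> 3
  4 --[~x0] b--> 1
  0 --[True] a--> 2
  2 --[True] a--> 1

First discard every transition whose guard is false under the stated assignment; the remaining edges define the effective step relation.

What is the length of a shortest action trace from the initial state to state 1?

BFS to 1:
  Layer 0: {0}
  Layer 1: {2}
  Layer 2: {1,4}
1 enters at depth 2; path a·a

Answer: 2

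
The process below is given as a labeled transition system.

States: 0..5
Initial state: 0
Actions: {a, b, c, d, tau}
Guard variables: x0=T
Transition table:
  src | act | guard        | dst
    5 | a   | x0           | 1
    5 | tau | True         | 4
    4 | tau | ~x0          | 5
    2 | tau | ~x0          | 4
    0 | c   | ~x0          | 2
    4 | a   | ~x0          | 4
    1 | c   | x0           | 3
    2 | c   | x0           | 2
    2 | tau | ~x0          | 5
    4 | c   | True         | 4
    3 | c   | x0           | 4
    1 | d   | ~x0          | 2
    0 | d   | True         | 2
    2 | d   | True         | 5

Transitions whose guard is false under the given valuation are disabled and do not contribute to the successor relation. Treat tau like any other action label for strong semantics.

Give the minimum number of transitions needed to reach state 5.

Answer: 2

Trace:
Layered search for 5:
  Layer 0: {0}
  Layer 1: {2}
  Layer 2: {5}
first hit 5 at d=2 via d·d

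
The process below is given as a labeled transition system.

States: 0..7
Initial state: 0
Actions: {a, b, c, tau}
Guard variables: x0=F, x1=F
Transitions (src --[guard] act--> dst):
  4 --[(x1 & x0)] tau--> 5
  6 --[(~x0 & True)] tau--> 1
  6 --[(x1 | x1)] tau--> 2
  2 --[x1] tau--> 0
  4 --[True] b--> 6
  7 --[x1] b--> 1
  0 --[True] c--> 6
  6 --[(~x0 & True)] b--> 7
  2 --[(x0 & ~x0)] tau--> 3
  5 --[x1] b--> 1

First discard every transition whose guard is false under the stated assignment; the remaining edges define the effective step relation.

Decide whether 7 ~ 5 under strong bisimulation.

Refine partition for ~:
  π0 = {{0,1,2,3,4,5,6,7}}
  π1 = {{0},{1,2,3,5,7},{4},{6}}
stable after 2 split(s): 4 block(s)
7∈{1,2,3,5,7}, 5∈{1,2,3,5,7}

Answer: BISIMILAR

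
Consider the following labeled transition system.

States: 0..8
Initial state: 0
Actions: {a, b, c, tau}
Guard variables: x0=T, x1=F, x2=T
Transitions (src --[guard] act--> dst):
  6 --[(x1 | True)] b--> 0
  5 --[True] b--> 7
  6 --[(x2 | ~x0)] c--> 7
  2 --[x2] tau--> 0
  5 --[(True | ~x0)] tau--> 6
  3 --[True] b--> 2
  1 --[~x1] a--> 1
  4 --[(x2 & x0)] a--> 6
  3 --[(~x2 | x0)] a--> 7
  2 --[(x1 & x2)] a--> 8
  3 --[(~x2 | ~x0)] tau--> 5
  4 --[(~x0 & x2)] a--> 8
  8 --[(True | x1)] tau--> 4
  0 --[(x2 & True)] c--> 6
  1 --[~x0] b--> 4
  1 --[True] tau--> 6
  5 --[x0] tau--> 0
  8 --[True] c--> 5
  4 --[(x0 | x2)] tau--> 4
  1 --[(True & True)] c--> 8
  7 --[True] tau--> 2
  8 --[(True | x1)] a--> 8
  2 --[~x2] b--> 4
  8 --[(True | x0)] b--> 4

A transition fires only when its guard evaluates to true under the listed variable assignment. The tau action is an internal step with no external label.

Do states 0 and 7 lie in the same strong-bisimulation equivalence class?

Compute ~ classes (split until stable):
  P[0] = {{0,1,2,3,4,5,6,7,8}}
  P[1] = {{0},{1},{2,7},{3},{4},{5},{6},{8}}
  P[2] = {{0},{1},{2},{3},{4},{5},{6},{7},{8}}
Fixed point at round 3; 9 class(es).
[0]={0}  [7]={7}

Answer: NOT BISIMILAR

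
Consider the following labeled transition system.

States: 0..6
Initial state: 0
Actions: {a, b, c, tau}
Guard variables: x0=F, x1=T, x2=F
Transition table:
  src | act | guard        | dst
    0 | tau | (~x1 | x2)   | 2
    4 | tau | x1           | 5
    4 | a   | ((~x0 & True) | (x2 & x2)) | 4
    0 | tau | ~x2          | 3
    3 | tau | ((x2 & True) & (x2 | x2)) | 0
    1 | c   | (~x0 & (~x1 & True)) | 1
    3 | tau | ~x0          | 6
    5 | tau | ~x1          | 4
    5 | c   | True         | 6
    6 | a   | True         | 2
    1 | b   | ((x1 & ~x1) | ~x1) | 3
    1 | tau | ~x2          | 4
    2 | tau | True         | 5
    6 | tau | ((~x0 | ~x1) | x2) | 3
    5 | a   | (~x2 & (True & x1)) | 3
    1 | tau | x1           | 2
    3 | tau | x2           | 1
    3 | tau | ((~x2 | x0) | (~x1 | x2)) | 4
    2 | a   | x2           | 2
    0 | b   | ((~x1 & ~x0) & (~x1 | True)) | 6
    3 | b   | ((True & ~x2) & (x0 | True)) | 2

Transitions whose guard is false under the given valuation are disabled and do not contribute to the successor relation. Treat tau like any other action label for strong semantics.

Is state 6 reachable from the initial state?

Guard filter leaves 13 enabled edge(s).
L0 = {0}
L1 = {3}  cumulative {0,3}
L2 = {2,4,6}  cumulative {0,2,3,4,6}
L3 = {5}  cumulative {0,2,3,4,5,6}
R = {0,2,3,4,5,6}
witness 6: tau·tau

Answer: REACHABLE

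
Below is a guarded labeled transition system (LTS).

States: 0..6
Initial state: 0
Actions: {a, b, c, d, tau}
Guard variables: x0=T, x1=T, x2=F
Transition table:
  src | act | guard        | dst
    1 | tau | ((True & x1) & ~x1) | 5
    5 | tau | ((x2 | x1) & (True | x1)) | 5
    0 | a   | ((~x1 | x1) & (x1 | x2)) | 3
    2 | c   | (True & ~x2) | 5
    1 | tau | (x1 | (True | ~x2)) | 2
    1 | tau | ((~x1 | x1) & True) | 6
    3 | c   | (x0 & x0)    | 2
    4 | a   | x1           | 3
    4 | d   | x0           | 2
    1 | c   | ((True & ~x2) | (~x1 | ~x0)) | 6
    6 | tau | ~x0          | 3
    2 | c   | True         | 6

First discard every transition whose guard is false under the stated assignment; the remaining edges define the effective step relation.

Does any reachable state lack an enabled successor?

Reach set: {0,2,3,5,6}
  0: a→3  [1 exit(s)]
  2: c→5  c→6  [2 exit(s)]
  3: c→2  [1 exit(s)]
  5: tau→5  [1 exit(s)]
  6: ∅  [deadlock]
trace reaching 6: a·c·c

Answer: DEADLOCK at state 6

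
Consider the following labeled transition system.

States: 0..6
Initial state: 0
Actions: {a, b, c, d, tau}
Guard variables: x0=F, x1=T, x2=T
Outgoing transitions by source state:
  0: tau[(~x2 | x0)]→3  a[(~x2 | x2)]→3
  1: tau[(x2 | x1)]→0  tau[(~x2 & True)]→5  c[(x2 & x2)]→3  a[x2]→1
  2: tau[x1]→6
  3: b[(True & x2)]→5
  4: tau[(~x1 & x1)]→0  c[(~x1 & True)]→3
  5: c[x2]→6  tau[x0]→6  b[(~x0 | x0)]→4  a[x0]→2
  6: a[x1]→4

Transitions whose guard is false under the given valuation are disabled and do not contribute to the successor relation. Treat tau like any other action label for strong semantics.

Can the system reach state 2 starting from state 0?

Answer: UNREACHABLE

Analysis:
9 transition(s) survive guard evaluation.
depth 0: {0}
depth 1: {3}  total {0,3}
depth 2: {5}  total {0,3,5}
depth 3: {4,6}  total {0,3,4,5,6}
R = {0,3,4,5,6}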